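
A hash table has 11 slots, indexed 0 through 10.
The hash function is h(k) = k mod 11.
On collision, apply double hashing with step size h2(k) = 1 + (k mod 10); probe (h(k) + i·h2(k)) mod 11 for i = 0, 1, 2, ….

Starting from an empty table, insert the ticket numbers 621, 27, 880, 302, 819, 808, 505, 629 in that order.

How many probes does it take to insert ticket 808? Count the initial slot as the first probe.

621: h=5 → slot 5
27: h=5, h2=8, probe 5,2 → slot 2
880: h=0 → slot 0
302: h=5, h2=3, probe 5,8 → slot 8
819: h=5, h2=10, probe 5,4 → slot 4
808: h=5, h2=9, probe 5,3 → slot 3
505: h=10 → slot 10
629: h=2, h2=10, probe 2,1 → slot 1
Table: [880, 629, 27, 808, 819, 621, —, —, 302, —, 505]

2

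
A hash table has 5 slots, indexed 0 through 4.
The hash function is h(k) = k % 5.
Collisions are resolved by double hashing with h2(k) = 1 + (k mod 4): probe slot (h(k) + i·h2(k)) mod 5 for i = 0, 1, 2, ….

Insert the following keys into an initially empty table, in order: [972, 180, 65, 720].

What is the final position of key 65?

972: h=2 => slot 2
180: h=0 => slot 0
65: h=0, h2=2, probe 0,2,4 => slot 4
720: h=0, h2=1, probe 0,1 => slot 1
Table: [180, 720, 972, —, 65]

4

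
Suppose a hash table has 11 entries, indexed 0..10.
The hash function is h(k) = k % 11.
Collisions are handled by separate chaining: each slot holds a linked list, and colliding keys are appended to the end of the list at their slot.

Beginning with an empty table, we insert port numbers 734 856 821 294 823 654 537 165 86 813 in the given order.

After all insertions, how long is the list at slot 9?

4

734 → bucket 8
856 → bucket 9
821 → bucket 7
294 → bucket 8 (collision)
823 → bucket 9 (collision)
654 → bucket 5
537 → bucket 9 (collision)
165 → bucket 0
86 → bucket 9 (collision)
813 → bucket 10
Final buckets:
0: 165
1: —
2: —
3: —
4: —
5: 654
6: —
7: 821
8: 734 -> 294
9: 856 -> 823 -> 537 -> 86
10: 813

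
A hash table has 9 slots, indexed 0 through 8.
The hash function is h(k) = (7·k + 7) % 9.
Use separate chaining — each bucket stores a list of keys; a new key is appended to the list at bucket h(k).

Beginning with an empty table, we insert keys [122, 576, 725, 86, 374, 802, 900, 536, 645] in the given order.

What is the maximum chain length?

Insert 122: h=6, bucket 6 empty -> new chain.
Insert 576: h=7, bucket 7 empty -> new chain.
Insert 725: h=6, bucket 6 nonempty -> append to chain.
Insert 86: h=6, bucket 6 nonempty -> append to chain.
Insert 374: h=6, bucket 6 nonempty -> append to chain.
Insert 802: h=5, bucket 5 empty -> new chain.
Insert 900: h=7, bucket 7 nonempty -> append to chain.
Insert 536: h=6, bucket 6 nonempty -> append to chain.
Insert 645: h=4, bucket 4 empty -> new chain.
Final buckets:
0: _
1: _
2: _
3: _
4: 645
5: 802
6: 122 -> 725 -> 86 -> 374 -> 536
7: 576 -> 900
8: _

5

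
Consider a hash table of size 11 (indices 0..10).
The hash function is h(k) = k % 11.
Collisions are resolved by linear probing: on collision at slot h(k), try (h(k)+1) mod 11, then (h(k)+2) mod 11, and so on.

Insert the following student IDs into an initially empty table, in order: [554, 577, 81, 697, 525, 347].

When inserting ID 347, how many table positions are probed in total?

4

554 hashes to 4; slot 4 is free -> place at 4.
577 hashes to 5; slot 5 is free -> place at 5.
81 hashes to 4; 4,5 taken -> place at 6.
697 hashes to 4; 4,5,6 taken -> place at 7.
525 hashes to 8; slot 8 is free -> place at 8.
347 hashes to 6; 6,7,8 taken -> place at 9.
Table: [_, _, _, _, 554, 577, 81, 697, 525, 347, _]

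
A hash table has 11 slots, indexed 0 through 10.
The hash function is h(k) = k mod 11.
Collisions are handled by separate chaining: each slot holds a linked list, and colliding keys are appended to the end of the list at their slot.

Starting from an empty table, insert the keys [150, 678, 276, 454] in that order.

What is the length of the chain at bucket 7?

150 → bucket 7
678 → bucket 7 (collision)
276 → bucket 1
454 → bucket 3
Final buckets:
0: -
1: 276
2: -
3: 454
4: -
5: -
6: -
7: 150 -> 678
8: -
9: -
10: -

2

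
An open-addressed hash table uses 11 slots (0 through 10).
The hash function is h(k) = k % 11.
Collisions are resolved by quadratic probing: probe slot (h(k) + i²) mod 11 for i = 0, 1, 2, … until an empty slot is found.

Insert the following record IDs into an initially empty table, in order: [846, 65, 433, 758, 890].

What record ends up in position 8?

890

846 hashes to 10; slot 10 is free → place at 10.
65 hashes to 10; 10 taken → place at 0.
433 hashes to 4; slot 4 is free → place at 4.
758 hashes to 10; 10,0 taken → place at 3.
890 hashes to 10; 10,0,3 taken → place at 8.
Table: [65, -, -, 758, 433, -, -, -, 890, -, 846]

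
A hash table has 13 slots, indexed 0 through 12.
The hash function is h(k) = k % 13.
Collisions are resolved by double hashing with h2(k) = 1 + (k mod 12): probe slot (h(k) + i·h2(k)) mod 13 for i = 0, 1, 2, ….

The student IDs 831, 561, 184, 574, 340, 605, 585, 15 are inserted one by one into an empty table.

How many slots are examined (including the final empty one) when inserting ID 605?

831: h=12 -> slot 12
561: h=2 -> slot 2
184: h=2, h2=5, probe 2,7 -> slot 7
574: h=2, h2=11, probe 2,0 -> slot 0
340: h=2, h2=5, probe 2,7,12,4 -> slot 4
605: h=7, h2=6, probe 7,0,6 -> slot 6
585: h=0, h2=10, probe 0,10 -> slot 10
15: h=2, h2=4, probe 2,6,10,1 -> slot 1
Table: [574, 15, 561, ∅, 340, ∅, 605, 184, ∅, ∅, 585, ∅, 831]

3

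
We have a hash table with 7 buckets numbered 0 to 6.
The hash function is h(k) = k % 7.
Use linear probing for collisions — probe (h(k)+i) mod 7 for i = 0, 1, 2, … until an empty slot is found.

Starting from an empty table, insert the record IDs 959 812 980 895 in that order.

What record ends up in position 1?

Insert 959: h=0, slot 0 empty -> index 0.
Insert 812: h=0, slot 0 occupied -> index 1.
Insert 980: h=0, slots 0,1 occupied -> index 2.
Insert 895: h=6, slot 6 empty -> index 6.
Table: [959, 812, 980, ., ., ., 895]

812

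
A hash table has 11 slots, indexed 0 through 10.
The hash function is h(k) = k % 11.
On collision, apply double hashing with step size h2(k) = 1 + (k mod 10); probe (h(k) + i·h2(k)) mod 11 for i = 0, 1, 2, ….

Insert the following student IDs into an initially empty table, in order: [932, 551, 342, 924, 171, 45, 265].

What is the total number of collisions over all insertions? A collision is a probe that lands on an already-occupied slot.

4

932: h=8 → slot 8
551: h=1 → slot 1
342: h=1, h2=3, probe 1,4 → slot 4
924: h=0 → slot 0
171: h=6 → slot 6
45: h=1, h2=6, probe 1,7 → slot 7
265: h=1, h2=6, probe 1,7,2 → slot 2
Table: [924, 551, 265, _, 342, _, 171, 45, 932, _, _]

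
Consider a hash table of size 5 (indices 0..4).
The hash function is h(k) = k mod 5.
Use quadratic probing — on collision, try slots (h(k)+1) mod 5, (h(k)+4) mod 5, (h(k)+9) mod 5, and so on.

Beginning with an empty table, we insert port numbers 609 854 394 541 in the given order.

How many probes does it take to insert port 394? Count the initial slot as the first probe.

3

Insert 609: h=4, slot 4 empty -> index 4.
Insert 854: h=4, slot 4 occupied -> index 0.
Insert 394: h=4, slots 4,0 occupied -> index 3.
Insert 541: h=1, slot 1 empty -> index 1.
Table: [854, 541, _, 394, 609]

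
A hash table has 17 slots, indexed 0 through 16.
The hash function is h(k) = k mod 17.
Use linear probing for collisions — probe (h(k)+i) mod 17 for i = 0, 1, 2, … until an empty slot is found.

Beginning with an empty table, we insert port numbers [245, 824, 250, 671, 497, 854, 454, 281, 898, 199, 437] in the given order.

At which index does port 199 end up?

245 hashes to 7; slot 7 is free => place at 7.
824 hashes to 8; slot 8 is free => place at 8.
250 hashes to 12; slot 12 is free => place at 12.
671 hashes to 8; 8 taken => place at 9.
497 hashes to 4; slot 4 is free => place at 4.
854 hashes to 4; 4 taken => place at 5.
454 hashes to 12; 12 taken => place at 13.
281 hashes to 9; 9 taken => place at 10.
898 hashes to 14; slot 14 is free => place at 14.
199 hashes to 12; 12,13,14 taken => place at 15.
437 hashes to 12; 12,13,14,15 taken => place at 16.
Table: [., ., ., ., 497, 854, ., 245, 824, 671, 281, ., 250, 454, 898, 199, 437]

15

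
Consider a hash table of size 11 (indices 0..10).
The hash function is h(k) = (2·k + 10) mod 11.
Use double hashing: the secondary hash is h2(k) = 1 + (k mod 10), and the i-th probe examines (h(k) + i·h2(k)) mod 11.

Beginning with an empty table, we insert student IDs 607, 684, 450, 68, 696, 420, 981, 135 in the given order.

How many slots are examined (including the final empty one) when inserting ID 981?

607: h=3 -> slot 3
684: h=3, h2=5, probe 3,8 -> slot 8
450: h=8, h2=1, probe 8,9 -> slot 9
68: h=3, h2=9, probe 3,1 -> slot 1
696: h=5 -> slot 5
420: h=3, h2=1, probe 3,4 -> slot 4
981: h=3, h2=2, probe 3,5,7 -> slot 7
135: h=5, h2=6, probe 5,0 -> slot 0
Table: [135, 68, ∅, 607, 420, 696, ∅, 981, 684, 450, ∅]

3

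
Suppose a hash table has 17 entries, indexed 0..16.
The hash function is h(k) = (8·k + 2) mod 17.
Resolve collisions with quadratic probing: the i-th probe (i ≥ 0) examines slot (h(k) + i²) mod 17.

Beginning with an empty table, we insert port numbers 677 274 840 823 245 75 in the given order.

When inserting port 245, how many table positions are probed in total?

677: h=12 => slot 12
274: h=1 => slot 1
840: h=7 => slot 7
823: h=7, probe 7,8 => slot 8
245: h=7, probe 7,8,11 => slot 11
75: h=7, probe 7,8,11,16 => slot 16
Table: [., 274, ., ., ., ., ., 840, 823, ., ., 245, 677, ., ., ., 75]

3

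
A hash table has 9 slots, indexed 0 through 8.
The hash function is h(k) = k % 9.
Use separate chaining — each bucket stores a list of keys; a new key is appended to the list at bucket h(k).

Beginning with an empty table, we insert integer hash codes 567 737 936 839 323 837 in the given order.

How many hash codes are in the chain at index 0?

3

567 → bucket 0
737 → bucket 8
936 → bucket 0 (collision)
839 → bucket 2
323 → bucket 8 (collision)
837 → bucket 0 (collision)
Final buckets:
0: 567 -> 936 -> 837
1: .
2: 839
3: .
4: .
5: .
6: .
7: .
8: 737 -> 323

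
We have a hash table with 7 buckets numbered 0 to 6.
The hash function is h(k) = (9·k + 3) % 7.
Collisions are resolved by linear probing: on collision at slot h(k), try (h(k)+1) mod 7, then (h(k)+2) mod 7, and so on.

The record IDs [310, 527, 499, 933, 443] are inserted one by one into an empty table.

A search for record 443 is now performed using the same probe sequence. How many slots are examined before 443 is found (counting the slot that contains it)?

310: h=0 => slot 0
527: h=0, probe 0,1 => slot 1
499: h=0, probe 0,1,2 => slot 2
933: h=0, probe 0,1,2,3 => slot 3
443: h=0, probe 0,1,2,3,4 => slot 4
Table: [310, 527, 499, 933, 443, ., .]
Lookup 443: h=0, probe 0,1,2,3,4 → found at 4.

5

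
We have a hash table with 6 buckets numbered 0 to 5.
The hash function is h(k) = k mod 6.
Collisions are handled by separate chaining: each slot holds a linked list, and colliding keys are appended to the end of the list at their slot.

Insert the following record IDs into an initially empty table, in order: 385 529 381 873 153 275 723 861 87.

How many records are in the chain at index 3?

Insert 385: h=1, bucket 1 empty → new chain.
Insert 529: h=1, bucket 1 nonempty → append to chain.
Insert 381: h=3, bucket 3 empty → new chain.
Insert 873: h=3, bucket 3 nonempty → append to chain.
Insert 153: h=3, bucket 3 nonempty → append to chain.
Insert 275: h=5, bucket 5 empty → new chain.
Insert 723: h=3, bucket 3 nonempty → append to chain.
Insert 861: h=3, bucket 3 nonempty → append to chain.
Insert 87: h=3, bucket 3 nonempty → append to chain.
Final buckets:
0: .
1: 385 -> 529
2: .
3: 381 -> 873 -> 153 -> 723 -> 861 -> 87
4: .
5: 275

6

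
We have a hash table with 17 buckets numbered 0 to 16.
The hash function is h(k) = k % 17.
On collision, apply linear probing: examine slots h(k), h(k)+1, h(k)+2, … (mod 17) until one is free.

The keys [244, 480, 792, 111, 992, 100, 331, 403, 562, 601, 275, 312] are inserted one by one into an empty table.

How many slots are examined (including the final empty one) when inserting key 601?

Insert 244: h=6, slot 6 empty => index 6.
Insert 480: h=4, slot 4 empty => index 4.
Insert 792: h=10, slot 10 empty => index 10.
Insert 111: h=9, slot 9 empty => index 9.
Insert 992: h=6, slot 6 occupied => index 7.
Insert 100: h=15, slot 15 empty => index 15.
Insert 331: h=8, slot 8 empty => index 8.
Insert 403: h=12, slot 12 empty => index 12.
Insert 562: h=1, slot 1 empty => index 1.
Insert 601: h=6, slots 6,7,8,9,10 occupied => index 11.
Insert 275: h=3, slot 3 empty => index 3.
Insert 312: h=6, slots 6,7,8,9,10,11,12 occupied => index 13.
Table: [-, 562, -, 275, 480, -, 244, 992, 331, 111, 792, 601, 403, 312, -, 100, -]

6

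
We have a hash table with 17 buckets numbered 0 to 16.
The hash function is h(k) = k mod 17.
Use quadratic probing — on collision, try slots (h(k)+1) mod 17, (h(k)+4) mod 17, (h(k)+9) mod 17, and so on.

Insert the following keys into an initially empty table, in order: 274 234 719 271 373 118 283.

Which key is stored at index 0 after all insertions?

Insert 274: h=2, slot 2 empty => index 2.
Insert 234: h=13, slot 13 empty => index 13.
Insert 719: h=5, slot 5 empty => index 5.
Insert 271: h=16, slot 16 empty => index 16.
Insert 373: h=16, slot 16 occupied => index 0.
Insert 118: h=16, slots 16,0 occupied => index 3.
Insert 283: h=11, slot 11 empty => index 11.
Table: [373, ., 274, 118, ., 719, ., ., ., ., ., 283, ., 234, ., ., 271]

373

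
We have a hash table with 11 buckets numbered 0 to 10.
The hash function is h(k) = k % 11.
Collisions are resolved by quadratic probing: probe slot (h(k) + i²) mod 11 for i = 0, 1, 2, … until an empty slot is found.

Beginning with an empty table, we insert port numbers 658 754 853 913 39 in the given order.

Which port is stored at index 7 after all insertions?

853

658: h=9 → slot 9
754: h=6 → slot 6
853: h=6, probe 6,7 → slot 7
913: h=0 → slot 0
39: h=6, probe 6,7,10 → slot 10
Table: [913, ., ., ., ., ., 754, 853, ., 658, 39]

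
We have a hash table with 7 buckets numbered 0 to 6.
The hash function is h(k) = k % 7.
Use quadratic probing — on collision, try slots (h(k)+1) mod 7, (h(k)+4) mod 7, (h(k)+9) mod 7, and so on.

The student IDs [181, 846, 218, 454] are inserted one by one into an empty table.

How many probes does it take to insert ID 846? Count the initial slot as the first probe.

181 hashes to 6; slot 6 is free → place at 6.
846 hashes to 6; 6 taken → place at 0.
218 hashes to 1; slot 1 is free → place at 1.
454 hashes to 6; 6,0 taken → place at 3.
Table: [846, 218, ∅, 454, ∅, ∅, 181]

2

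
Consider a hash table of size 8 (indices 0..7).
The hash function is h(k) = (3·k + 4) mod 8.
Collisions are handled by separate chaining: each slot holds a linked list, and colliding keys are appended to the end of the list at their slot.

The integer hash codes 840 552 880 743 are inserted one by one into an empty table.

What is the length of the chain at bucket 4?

3

Insert 840: h=4, bucket 4 empty → new chain.
Insert 552: h=4, bucket 4 nonempty → append to chain.
Insert 880: h=4, bucket 4 nonempty → append to chain.
Insert 743: h=1, bucket 1 empty → new chain.
Final buckets:
0: _
1: 743
2: _
3: _
4: 840 -> 552 -> 880
5: _
6: _
7: _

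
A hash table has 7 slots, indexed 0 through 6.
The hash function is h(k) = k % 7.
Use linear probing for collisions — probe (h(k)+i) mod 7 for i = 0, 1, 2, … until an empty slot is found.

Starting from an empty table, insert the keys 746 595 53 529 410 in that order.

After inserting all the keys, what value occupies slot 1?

746: h=4 => slot 4
595: h=0 => slot 0
53: h=4, probe 4,5 => slot 5
529: h=4, probe 4,5,6 => slot 6
410: h=4, probe 4,5,6,0,1 => slot 1
Table: [595, 410, ∅, ∅, 746, 53, 529]

410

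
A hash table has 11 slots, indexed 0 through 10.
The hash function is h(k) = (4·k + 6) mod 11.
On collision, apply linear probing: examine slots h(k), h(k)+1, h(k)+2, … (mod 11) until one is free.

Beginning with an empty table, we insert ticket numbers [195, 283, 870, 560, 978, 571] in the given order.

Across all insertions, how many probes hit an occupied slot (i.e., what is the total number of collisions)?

4

195 hashes to 5; slot 5 is free -> place at 5.
283 hashes to 5; 5 taken -> place at 6.
870 hashes to 10; slot 10 is free -> place at 10.
560 hashes to 2; slot 2 is free -> place at 2.
978 hashes to 2; 2 taken -> place at 3.
571 hashes to 2; 2,3 taken -> place at 4.
Table: [—, —, 560, 978, 571, 195, 283, —, —, —, 870]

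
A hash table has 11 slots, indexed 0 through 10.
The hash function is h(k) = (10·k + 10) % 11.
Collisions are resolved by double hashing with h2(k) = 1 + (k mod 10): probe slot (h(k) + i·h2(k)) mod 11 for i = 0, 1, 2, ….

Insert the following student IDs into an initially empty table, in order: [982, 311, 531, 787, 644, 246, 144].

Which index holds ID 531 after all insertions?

982 hashes to 7; slot 7 is free -> place at 7.
311 hashes to 7, h2=2; 7 taken -> place at 9.
531 hashes to 7, h2=2; 7,9 taken -> place at 0.
787 hashes to 4; slot 4 is free -> place at 4.
644 hashes to 4, h2=5; 4,9 taken -> place at 3.
246 hashes to 6; slot 6 is free -> place at 6.
144 hashes to 9, h2=5; 9,3 taken -> place at 8.
Table: [531, -, -, 644, 787, -, 246, 982, 144, 311, -]

0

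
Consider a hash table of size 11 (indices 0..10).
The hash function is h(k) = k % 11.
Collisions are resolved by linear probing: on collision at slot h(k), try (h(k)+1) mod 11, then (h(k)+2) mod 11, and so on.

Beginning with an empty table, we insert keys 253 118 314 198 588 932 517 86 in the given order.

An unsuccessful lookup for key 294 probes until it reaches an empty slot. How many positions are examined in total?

253 hashes to 0; slot 0 is free -> place at 0.
118 hashes to 8; slot 8 is free -> place at 8.
314 hashes to 6; slot 6 is free -> place at 6.
198 hashes to 0; 0 taken -> place at 1.
588 hashes to 5; slot 5 is free -> place at 5.
932 hashes to 8; 8 taken -> place at 9.
517 hashes to 0; 0,1 taken -> place at 2.
86 hashes to 9; 9 taken -> place at 10.
Table: [253, 198, 517, -, -, 588, 314, -, 118, 932, 86]
Lookup 294: h=8, probe 8,9,10,0,1,2,3 → slot 3 empty, not found.

7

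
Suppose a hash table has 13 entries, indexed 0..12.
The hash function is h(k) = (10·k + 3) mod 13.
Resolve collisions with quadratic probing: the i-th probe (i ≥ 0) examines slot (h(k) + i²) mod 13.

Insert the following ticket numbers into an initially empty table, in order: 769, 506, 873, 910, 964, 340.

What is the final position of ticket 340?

769 hashes to 10; slot 10 is free => place at 10.
506 hashes to 6; slot 6 is free => place at 6.
873 hashes to 10; 10 taken => place at 11.
910 hashes to 3; slot 3 is free => place at 3.
964 hashes to 10; 10,11 taken => place at 1.
340 hashes to 10; 10,11,1,6 taken => place at 0.
Table: [340, 964, ∅, 910, ∅, ∅, 506, ∅, ∅, ∅, 769, 873, ∅]

0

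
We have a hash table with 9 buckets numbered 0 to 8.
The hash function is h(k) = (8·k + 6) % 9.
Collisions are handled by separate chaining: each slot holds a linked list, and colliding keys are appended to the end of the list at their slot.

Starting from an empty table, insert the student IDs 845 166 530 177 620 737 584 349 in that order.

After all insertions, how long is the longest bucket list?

845 → bucket 7
166 → bucket 2
530 → bucket 7 (collision)
177 → bucket 0
620 → bucket 7 (collision)
737 → bucket 7 (collision)
584 → bucket 7 (collision)
349 → bucket 8
Final buckets:
0: 177
1: ∅
2: 166
3: ∅
4: ∅
5: ∅
6: ∅
7: 845 -> 530 -> 620 -> 737 -> 584
8: 349

5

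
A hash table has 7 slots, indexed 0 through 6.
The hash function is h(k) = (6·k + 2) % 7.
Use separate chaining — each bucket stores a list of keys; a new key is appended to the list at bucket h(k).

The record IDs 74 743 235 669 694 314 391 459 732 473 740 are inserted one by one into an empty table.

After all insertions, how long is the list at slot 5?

6

74 → bucket 5
743 → bucket 1
235 → bucket 5 (collision)
669 → bucket 5 (collision)
694 → bucket 1 (collision)
314 → bucket 3
391 → bucket 3 (collision)
459 → bucket 5 (collision)
732 → bucket 5 (collision)
473 → bucket 5 (collision)
740 → bucket 4
Final buckets:
0: _
1: 743 -> 694
2: _
3: 314 -> 391
4: 740
5: 74 -> 235 -> 669 -> 459 -> 732 -> 473
6: _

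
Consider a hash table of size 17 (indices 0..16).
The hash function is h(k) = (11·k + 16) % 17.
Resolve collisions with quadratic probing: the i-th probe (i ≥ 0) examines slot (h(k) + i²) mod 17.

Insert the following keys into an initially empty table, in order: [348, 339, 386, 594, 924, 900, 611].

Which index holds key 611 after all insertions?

Insert 348: h=2, slot 2 empty -> index 2.
Insert 339: h=5, slot 5 empty -> index 5.
Insert 386: h=12, slot 12 empty -> index 12.
Insert 594: h=5, slot 5 occupied -> index 6.
Insert 924: h=14, slot 14 empty -> index 14.
Insert 900: h=5, slots 5,6 occupied -> index 9.
Insert 611: h=5, slots 5,6,9,14 occupied -> index 4.
Table: [_, _, 348, _, 611, 339, 594, _, _, 900, _, _, 386, _, 924, _, _]

4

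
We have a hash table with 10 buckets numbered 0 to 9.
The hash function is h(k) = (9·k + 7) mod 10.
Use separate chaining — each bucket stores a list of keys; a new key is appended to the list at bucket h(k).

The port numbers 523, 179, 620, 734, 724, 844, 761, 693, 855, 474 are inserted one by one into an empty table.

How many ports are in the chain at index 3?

4

Insert 523: h=4, bucket 4 empty -> new chain.
Insert 179: h=8, bucket 8 empty -> new chain.
Insert 620: h=7, bucket 7 empty -> new chain.
Insert 734: h=3, bucket 3 empty -> new chain.
Insert 724: h=3, bucket 3 nonempty -> append to chain.
Insert 844: h=3, bucket 3 nonempty -> append to chain.
Insert 761: h=6, bucket 6 empty -> new chain.
Insert 693: h=4, bucket 4 nonempty -> append to chain.
Insert 855: h=2, bucket 2 empty -> new chain.
Insert 474: h=3, bucket 3 nonempty -> append to chain.
Final buckets:
0: _
1: _
2: 855
3: 734 -> 724 -> 844 -> 474
4: 523 -> 693
5: _
6: 761
7: 620
8: 179
9: _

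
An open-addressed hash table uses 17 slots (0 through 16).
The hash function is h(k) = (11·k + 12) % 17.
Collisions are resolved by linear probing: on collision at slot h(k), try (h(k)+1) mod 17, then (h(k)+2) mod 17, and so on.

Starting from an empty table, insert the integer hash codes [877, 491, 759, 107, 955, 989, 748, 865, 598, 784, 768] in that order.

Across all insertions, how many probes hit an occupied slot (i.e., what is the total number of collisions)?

877: h=3 → slot 3
491: h=7 → slot 7
759: h=14 → slot 14
107: h=16 → slot 16
955: h=11 → slot 11
989: h=11, probe 11,12 → slot 12
748: h=12, probe 12,13 → slot 13
865: h=7, probe 7,8 → slot 8
598: h=11, probe 11,12,13,14,15 → slot 15
784: h=0 → slot 0
768: h=11, probe 11,12,13,14,15,16,0,1 → slot 1
Table: [784, 768, _, 877, _, _, _, 491, 865, _, _, 955, 989, 748, 759, 598, 107]

14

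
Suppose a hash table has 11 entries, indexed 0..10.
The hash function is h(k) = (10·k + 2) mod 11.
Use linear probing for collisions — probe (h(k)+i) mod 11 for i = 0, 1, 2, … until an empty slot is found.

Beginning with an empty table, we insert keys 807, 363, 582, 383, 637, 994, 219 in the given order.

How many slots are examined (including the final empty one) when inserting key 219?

807: h=9 -> slot 9
363: h=2 -> slot 2
582: h=3 -> slot 3
383: h=4 -> slot 4
637: h=3, probe 3,4,5 -> slot 5
994: h=9, probe 9,10 -> slot 10
219: h=3, probe 3,4,5,6 -> slot 6
Table: [_, _, 363, 582, 383, 637, 219, _, _, 807, 994]

4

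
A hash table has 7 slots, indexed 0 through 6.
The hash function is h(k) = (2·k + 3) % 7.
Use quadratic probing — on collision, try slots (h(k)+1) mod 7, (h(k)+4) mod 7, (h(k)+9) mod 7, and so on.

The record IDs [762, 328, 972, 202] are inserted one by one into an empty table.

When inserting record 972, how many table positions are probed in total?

762: h=1 -> slot 1
328: h=1, probe 1,2 -> slot 2
972: h=1, probe 1,2,5 -> slot 5
202: h=1, probe 1,2,5,3 -> slot 3
Table: [., 762, 328, 202, ., 972, .]

3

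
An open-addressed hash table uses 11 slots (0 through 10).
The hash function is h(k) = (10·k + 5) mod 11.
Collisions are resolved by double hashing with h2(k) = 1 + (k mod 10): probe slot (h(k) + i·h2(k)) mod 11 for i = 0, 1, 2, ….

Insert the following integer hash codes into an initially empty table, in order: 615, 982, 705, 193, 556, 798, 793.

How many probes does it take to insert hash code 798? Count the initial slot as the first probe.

2

Insert 615: h=6, slot 6 empty => index 6.
Insert 982: h=2, slot 2 empty => index 2.
Insert 705: h=4, slot 4 empty => index 4.
Insert 193: h=10, slot 10 empty => index 10.
Insert 556: h=10, h2=7, slots 10,6,2 occupied => index 9.
Insert 798: h=10, h2=9, slot 10 occupied => index 8.
Insert 793: h=4, h2=4, slots 4,8 occupied => index 1.
Table: [∅, 793, 982, ∅, 705, ∅, 615, ∅, 798, 556, 193]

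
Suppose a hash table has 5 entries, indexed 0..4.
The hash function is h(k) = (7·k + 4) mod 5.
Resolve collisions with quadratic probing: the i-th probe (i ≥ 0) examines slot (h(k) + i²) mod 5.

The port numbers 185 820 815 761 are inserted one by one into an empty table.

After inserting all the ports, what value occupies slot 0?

820

Insert 185: h=4, slot 4 empty -> index 4.
Insert 820: h=4, slot 4 occupied -> index 0.
Insert 815: h=4, slots 4,0 occupied -> index 3.
Insert 761: h=1, slot 1 empty -> index 1.
Table: [820, 761, —, 815, 185]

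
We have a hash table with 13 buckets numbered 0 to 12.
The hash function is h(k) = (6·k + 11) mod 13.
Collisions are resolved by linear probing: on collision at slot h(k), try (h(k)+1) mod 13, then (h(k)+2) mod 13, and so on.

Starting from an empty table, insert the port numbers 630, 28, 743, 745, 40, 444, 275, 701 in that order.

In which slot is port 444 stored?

12

Insert 630: h=8, slot 8 empty => index 8.
Insert 28: h=10, slot 10 empty => index 10.
Insert 743: h=10, slot 10 occupied => index 11.
Insert 745: h=9, slot 9 empty => index 9.
Insert 40: h=4, slot 4 empty => index 4.
Insert 444: h=10, slots 10,11 occupied => index 12.
Insert 275: h=10, slots 10,11,12 occupied => index 0.
Insert 701: h=5, slot 5 empty => index 5.
Table: [275, _, _, _, 40, 701, _, _, 630, 745, 28, 743, 444]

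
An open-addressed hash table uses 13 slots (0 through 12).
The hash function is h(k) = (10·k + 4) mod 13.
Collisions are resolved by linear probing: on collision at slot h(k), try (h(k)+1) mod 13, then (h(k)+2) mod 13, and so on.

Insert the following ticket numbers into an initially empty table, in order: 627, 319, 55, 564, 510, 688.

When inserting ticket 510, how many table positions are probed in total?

627 hashes to 8; slot 8 is free => place at 8.
319 hashes to 9; slot 9 is free => place at 9.
55 hashes to 8; 8,9 taken => place at 10.
564 hashes to 2; slot 2 is free => place at 2.
510 hashes to 8; 8,9,10 taken => place at 11.
688 hashes to 7; slot 7 is free => place at 7.
Table: [., ., 564, ., ., ., ., 688, 627, 319, 55, 510, .]

4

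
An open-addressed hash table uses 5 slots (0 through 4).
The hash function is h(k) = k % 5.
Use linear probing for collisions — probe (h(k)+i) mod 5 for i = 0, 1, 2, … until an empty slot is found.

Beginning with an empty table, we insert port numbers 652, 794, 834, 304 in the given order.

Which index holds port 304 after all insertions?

1

652: h=2 => slot 2
794: h=4 => slot 4
834: h=4, probe 4,0 => slot 0
304: h=4, probe 4,0,1 => slot 1
Table: [834, 304, 652, _, 794]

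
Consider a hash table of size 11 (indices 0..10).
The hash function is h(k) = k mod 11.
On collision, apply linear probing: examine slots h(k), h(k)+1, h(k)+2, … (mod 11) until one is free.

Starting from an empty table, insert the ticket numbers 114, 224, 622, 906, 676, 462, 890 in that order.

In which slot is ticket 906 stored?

114: h=4 -> slot 4
224: h=4, probe 4,5 -> slot 5
622: h=6 -> slot 6
906: h=4, probe 4,5,6,7 -> slot 7
676: h=5, probe 5,6,7,8 -> slot 8
462: h=0 -> slot 0
890: h=10 -> slot 10
Table: [462, ., ., ., 114, 224, 622, 906, 676, ., 890]

7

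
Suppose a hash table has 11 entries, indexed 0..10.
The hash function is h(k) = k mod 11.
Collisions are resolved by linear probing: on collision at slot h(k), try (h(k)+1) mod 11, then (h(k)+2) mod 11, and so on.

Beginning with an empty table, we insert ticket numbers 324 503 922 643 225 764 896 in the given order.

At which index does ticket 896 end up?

Insert 324: h=5, slot 5 empty → index 5.
Insert 503: h=8, slot 8 empty → index 8.
Insert 922: h=9, slot 9 empty → index 9.
Insert 643: h=5, slot 5 occupied → index 6.
Insert 225: h=5, slots 5,6 occupied → index 7.
Insert 764: h=5, slots 5,6,7,8,9 occupied → index 10.
Insert 896: h=5, slots 5,6,7,8,9,10 occupied → index 0.
Table: [896, -, -, -, -, 324, 643, 225, 503, 922, 764]

0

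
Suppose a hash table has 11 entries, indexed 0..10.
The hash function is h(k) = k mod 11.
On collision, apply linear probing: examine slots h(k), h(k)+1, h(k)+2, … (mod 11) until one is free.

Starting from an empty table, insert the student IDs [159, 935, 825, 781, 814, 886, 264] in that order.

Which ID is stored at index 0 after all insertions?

935

159 hashes to 5; slot 5 is free → place at 5.
935 hashes to 0; slot 0 is free → place at 0.
825 hashes to 0; 0 taken → place at 1.
781 hashes to 0; 0,1 taken → place at 2.
814 hashes to 0; 0,1,2 taken → place at 3.
886 hashes to 6; slot 6 is free → place at 6.
264 hashes to 0; 0,1,2,3 taken → place at 4.
Table: [935, 825, 781, 814, 264, 159, 886, -, -, -, -]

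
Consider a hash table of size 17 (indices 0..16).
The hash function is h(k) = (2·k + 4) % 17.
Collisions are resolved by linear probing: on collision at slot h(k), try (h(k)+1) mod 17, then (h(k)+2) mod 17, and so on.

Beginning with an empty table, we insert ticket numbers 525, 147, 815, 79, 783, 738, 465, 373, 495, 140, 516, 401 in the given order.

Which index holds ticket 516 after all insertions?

Insert 525: h=0, slot 0 empty → index 0.
Insert 147: h=9, slot 9 empty → index 9.
Insert 815: h=2, slot 2 empty → index 2.
Insert 79: h=9, slot 9 occupied → index 10.
Insert 783: h=6, slot 6 empty → index 6.
Insert 738: h=1, slot 1 empty → index 1.
Insert 465: h=16, slot 16 empty → index 16.
Insert 373: h=2, slot 2 occupied → index 3.
Insert 495: h=8, slot 8 empty → index 8.
Insert 140: h=12, slot 12 empty → index 12.
Insert 516: h=16, slots 16,0,1,2,3 occupied → index 4.
Insert 401: h=7, slot 7 empty → index 7.
Table: [525, 738, 815, 373, 516, -, 783, 401, 495, 147, 79, -, 140, -, -, -, 465]

4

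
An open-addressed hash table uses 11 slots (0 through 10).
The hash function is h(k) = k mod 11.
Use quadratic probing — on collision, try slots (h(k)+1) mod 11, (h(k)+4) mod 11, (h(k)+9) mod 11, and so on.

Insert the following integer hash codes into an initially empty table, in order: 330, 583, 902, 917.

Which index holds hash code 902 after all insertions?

4

Insert 330: h=0, slot 0 empty → index 0.
Insert 583: h=0, slot 0 occupied → index 1.
Insert 902: h=0, slots 0,1 occupied → index 4.
Insert 917: h=4, slot 4 occupied → index 5.
Table: [330, 583, —, —, 902, 917, —, —, —, —, —]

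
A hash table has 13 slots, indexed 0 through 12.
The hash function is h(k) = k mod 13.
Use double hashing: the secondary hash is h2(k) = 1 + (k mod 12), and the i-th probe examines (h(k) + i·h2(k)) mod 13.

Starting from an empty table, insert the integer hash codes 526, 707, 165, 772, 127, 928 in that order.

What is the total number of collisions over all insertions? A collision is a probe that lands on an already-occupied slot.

5

Insert 526: h=6, slot 6 empty => index 6.
Insert 707: h=5, slot 5 empty => index 5.
Insert 165: h=9, slot 9 empty => index 9.
Insert 772: h=5, h2=5, slot 5 occupied => index 10.
Insert 127: h=10, h2=8, slots 10,5 occupied => index 0.
Insert 928: h=5, h2=5, slots 5,10 occupied => index 2.
Table: [127, _, 928, _, _, 707, 526, _, _, 165, 772, _, _]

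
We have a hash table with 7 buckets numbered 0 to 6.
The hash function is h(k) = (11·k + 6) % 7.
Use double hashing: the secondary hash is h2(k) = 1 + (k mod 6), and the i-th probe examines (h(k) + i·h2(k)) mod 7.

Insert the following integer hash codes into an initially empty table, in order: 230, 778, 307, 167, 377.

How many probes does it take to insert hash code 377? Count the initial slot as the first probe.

3

Insert 230: h=2, slot 2 empty → index 2.
Insert 778: h=3, slot 3 empty → index 3.
Insert 307: h=2, h2=2, slot 2 occupied → index 4.
Insert 167: h=2, h2=6, slot 2 occupied → index 1.
Insert 377: h=2, h2=6, slots 2,1 occupied → index 0.
Table: [377, 167, 230, 778, 307, ., .]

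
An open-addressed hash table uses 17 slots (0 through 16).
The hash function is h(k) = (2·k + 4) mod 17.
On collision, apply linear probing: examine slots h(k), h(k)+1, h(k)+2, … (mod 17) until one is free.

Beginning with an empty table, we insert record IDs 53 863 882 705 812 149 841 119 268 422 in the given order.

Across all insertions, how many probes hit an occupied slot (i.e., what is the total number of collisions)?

11

53 hashes to 8; slot 8 is free → place at 8.
863 hashes to 13; slot 13 is free → place at 13.
882 hashes to 0; slot 0 is free → place at 0.
705 hashes to 3; slot 3 is free → place at 3.
812 hashes to 13; 13 taken → place at 14.
149 hashes to 13; 13,14 taken → place at 15.
841 hashes to 3; 3 taken → place at 4.
119 hashes to 4; 4 taken → place at 5.
268 hashes to 13; 13,14,15 taken → place at 16.
422 hashes to 15; 15,16,0 taken → place at 1.
Table: [882, 422, _, 705, 841, 119, _, _, 53, _, _, _, _, 863, 812, 149, 268]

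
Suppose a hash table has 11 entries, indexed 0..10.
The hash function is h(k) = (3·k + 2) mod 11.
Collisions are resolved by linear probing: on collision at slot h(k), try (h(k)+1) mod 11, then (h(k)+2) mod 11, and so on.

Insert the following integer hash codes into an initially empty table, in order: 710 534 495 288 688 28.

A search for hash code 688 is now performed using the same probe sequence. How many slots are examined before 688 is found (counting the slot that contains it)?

3

710: h=9 -> slot 9
534: h=9, probe 9,10 -> slot 10
495: h=2 -> slot 2
288: h=8 -> slot 8
688: h=9, probe 9,10,0 -> slot 0
28: h=9, probe 9,10,0,1 -> slot 1
Table: [688, 28, 495, ∅, ∅, ∅, ∅, ∅, 288, 710, 534]
Lookup 688: h=9, probe 9,10,0 → found at 0.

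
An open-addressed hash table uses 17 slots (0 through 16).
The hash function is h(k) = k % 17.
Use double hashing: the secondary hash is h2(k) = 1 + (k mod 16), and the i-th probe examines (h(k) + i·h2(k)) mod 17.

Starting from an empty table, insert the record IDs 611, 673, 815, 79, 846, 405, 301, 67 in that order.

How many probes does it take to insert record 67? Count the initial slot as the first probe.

Insert 611: h=16, slot 16 empty -> index 16.
Insert 673: h=10, slot 10 empty -> index 10.
Insert 815: h=16, h2=16, slot 16 occupied -> index 15.
Insert 79: h=11, slot 11 empty -> index 11.
Insert 846: h=13, slot 13 empty -> index 13.
Insert 405: h=14, slot 14 empty -> index 14.
Insert 301: h=12, slot 12 empty -> index 12.
Insert 67: h=16, h2=4, slot 16 occupied -> index 3.
Table: [., ., ., 67, ., ., ., ., ., ., 673, 79, 301, 846, 405, 815, 611]

2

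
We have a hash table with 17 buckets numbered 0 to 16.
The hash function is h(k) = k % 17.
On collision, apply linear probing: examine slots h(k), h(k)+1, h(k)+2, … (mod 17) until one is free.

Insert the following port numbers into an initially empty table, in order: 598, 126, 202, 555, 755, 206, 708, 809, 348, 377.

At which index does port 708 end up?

12

Insert 598: h=3, slot 3 empty => index 3.
Insert 126: h=7, slot 7 empty => index 7.
Insert 202: h=15, slot 15 empty => index 15.
Insert 555: h=11, slot 11 empty => index 11.
Insert 755: h=7, slot 7 occupied => index 8.
Insert 206: h=2, slot 2 empty => index 2.
Insert 708: h=11, slot 11 occupied => index 12.
Insert 809: h=10, slot 10 empty => index 10.
Insert 348: h=8, slot 8 occupied => index 9.
Insert 377: h=3, slot 3 occupied => index 4.
Table: [—, —, 206, 598, 377, —, —, 126, 755, 348, 809, 555, 708, —, —, 202, —]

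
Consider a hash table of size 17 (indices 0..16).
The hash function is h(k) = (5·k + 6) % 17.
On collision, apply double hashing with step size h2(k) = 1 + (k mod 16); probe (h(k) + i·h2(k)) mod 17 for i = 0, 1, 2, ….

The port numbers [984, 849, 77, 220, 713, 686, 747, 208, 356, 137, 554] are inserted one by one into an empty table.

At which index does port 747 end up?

8

984 hashes to 13; slot 13 is free -> place at 13.
849 hashes to 1; slot 1 is free -> place at 1.
77 hashes to 0; slot 0 is free -> place at 0.
220 hashes to 1, h2=13; 1 taken -> place at 14.
713 hashes to 1, h2=10; 1 taken -> place at 11.
686 hashes to 2; slot 2 is free -> place at 2.
747 hashes to 1, h2=12; 1,13 taken -> place at 8.
208 hashes to 9; slot 9 is free -> place at 9.
356 hashes to 1, h2=5; 1 taken -> place at 6.
137 hashes to 11, h2=10; 11 taken -> place at 4.
554 hashes to 5; slot 5 is free -> place at 5.
Table: [77, 849, 686, —, 137, 554, 356, —, 747, 208, —, 713, —, 984, 220, —, —]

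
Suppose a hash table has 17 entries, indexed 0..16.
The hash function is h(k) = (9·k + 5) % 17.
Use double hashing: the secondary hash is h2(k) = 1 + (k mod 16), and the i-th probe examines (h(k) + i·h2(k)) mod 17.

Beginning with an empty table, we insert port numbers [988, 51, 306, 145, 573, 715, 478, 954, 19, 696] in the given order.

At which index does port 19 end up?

10

Insert 988: h=6, slot 6 empty => index 6.
Insert 51: h=5, slot 5 empty => index 5.
Insert 306: h=5, h2=3, slot 5 occupied => index 8.
Insert 145: h=1, slot 1 empty => index 1.
Insert 573: h=11, slot 11 empty => index 11.
Insert 715: h=14, slot 14 empty => index 14.
Insert 478: h=6, h2=15, slot 6 occupied => index 4.
Insert 954: h=6, h2=11, slot 6 occupied => index 0.
Insert 19: h=6, h2=4, slot 6 occupied => index 10.
Insert 696: h=13, slot 13 empty => index 13.
Table: [954, 145, ∅, ∅, 478, 51, 988, ∅, 306, ∅, 19, 573, ∅, 696, 715, ∅, ∅]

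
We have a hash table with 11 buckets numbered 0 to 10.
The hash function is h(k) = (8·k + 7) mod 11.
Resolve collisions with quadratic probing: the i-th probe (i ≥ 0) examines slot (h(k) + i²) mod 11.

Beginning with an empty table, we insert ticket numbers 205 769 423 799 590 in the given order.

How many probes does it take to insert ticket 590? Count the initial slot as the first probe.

Insert 205: h=8, slot 8 empty -> index 8.
Insert 769: h=10, slot 10 empty -> index 10.
Insert 423: h=3, slot 3 empty -> index 3.
Insert 799: h=8, slot 8 occupied -> index 9.
Insert 590: h=8, slots 8,9 occupied -> index 1.
Table: [—, 590, —, 423, —, —, —, —, 205, 799, 769]

3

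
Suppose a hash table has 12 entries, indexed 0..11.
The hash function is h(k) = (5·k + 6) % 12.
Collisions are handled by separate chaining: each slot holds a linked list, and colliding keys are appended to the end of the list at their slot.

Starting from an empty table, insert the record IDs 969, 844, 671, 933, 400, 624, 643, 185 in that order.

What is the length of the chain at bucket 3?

2

Insert 969: h=3, bucket 3 empty -> new chain.
Insert 844: h=2, bucket 2 empty -> new chain.
Insert 671: h=1, bucket 1 empty -> new chain.
Insert 933: h=3, bucket 3 nonempty -> append to chain.
Insert 400: h=2, bucket 2 nonempty -> append to chain.
Insert 624: h=6, bucket 6 empty -> new chain.
Insert 643: h=5, bucket 5 empty -> new chain.
Insert 185: h=7, bucket 7 empty -> new chain.
Final buckets:
0: —
1: 671
2: 844 -> 400
3: 969 -> 933
4: —
5: 643
6: 624
7: 185
8: —
9: —
10: —
11: —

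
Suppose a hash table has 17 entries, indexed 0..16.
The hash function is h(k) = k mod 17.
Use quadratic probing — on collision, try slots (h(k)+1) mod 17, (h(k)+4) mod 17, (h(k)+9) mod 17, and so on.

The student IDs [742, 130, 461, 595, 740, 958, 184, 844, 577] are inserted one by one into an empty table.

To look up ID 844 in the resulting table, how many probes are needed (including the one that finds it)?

Insert 742: h=11, slot 11 empty → index 11.
Insert 130: h=11, slot 11 occupied → index 12.
Insert 461: h=2, slot 2 empty → index 2.
Insert 595: h=0, slot 0 empty → index 0.
Insert 740: h=9, slot 9 empty → index 9.
Insert 958: h=6, slot 6 empty → index 6.
Insert 184: h=14, slot 14 empty → index 14.
Insert 844: h=11, slots 11,12 occupied → index 15.
Insert 577: h=16, slot 16 empty → index 16.
Table: [595, ∅, 461, ∅, ∅, ∅, 958, ∅, ∅, 740, ∅, 742, 130, ∅, 184, 844, 577]
Lookup 844: h=11, probe 11,12,15 → found at 15.

3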